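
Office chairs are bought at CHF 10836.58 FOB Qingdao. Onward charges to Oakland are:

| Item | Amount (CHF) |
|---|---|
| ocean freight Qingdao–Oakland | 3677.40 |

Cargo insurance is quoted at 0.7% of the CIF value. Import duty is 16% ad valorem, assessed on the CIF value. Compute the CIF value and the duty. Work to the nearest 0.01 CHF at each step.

Let C be the CIF value. C = FOB price + freight + 0.7% × C
C − 0.7% × C = 10836.58 + 3677.40
0.993 × C = 14513.98
C = 14513.98 / 0.993 = 14616.29
Insurance premium = 0.7% × 14616.29 = 102.31
Import duty = 14616.29 × 16% = 2338.61

CIF value: CHF 14616.29; import duty: CHF 2338.61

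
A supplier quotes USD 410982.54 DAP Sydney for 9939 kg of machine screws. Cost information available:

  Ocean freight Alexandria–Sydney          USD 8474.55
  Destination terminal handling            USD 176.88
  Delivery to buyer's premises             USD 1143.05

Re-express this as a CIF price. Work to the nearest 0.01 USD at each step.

Not relevant to the conversion: freight — on the seller under both DAP and CIF; already in the DAP price and stays in the CIF price.
From DAP to CIF, the seller no longer bears: destination terminal, delivery.
CIF price = 410982.54 − 176.88 − 1143.05 = 409662.61

CIF price: USD 409662.61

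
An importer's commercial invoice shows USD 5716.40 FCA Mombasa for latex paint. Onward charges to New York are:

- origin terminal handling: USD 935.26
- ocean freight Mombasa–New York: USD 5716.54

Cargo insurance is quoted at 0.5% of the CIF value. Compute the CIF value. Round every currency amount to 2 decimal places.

CIF value: USD 12430.35

Let C be the CIF value. C = FCA price + pre-shipment costs + freight + 0.5% × C
C − 0.5% × C = 5716.40 + 935.26 + 5716.54
0.995 × C = 12368.20
C = 12368.20 / 0.995 = 12430.35
Insurance premium = 0.5% × 12430.35 = 62.15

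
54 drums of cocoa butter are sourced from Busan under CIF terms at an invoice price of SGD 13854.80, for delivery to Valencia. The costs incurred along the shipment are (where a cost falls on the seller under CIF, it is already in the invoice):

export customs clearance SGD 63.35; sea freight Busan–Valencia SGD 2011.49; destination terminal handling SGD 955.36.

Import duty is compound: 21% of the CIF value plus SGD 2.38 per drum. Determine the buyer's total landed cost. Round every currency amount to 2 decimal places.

Total landed cost: SGD 17848.19

CIF: the seller pays costs through ocean freight and marine insurance to the destination port.
Already in the invoice (seller's account under CIF): export clearance, freight — exclude.
The CIF price already equals the CIF value: 13854.80
Ad valorem component: 13854.80 × 21% = 2909.51
Specific component: 54 × 2.38 = 128.52
Import duty = 2909.51 + 128.52 = 3038.03
Buyer bears: destination terminal 955.36 + duty 3038.03 = 3993.39
Landed cost = invoice 13854.80 + 3993.39 = 17848.19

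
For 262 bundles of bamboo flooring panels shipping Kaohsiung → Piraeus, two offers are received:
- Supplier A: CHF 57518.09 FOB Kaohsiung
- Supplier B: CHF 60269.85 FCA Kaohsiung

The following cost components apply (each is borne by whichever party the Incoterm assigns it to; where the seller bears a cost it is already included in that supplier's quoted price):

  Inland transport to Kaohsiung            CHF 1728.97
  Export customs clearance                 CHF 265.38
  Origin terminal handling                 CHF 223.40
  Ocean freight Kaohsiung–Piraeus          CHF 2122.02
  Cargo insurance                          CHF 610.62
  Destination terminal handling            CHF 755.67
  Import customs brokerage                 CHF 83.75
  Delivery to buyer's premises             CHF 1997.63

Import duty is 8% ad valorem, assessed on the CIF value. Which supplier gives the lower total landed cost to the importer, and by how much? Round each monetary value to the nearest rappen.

Supplier A (FOB):
CIF value = FOB price + freight + insurance = 57518.09 + 2122.02 + 610.62 = 60250.73
Import duty = 60250.73 × 8% = 4820.06
Buyer bears (A): 2122.02 + 610.62 + 755.67 + 83.75 + 1997.63 = 5569.69
Landed cost (A) = invoice 57518.09 + 5569.69 + duty 4820.06 = 67907.84
Supplier B (FCA):
CIF value = FCA price + origin terminal + freight + insurance = 60269.85 + 223.40 + 2122.02 + 610.62 = 63225.89
Import duty = 63225.89 × 8% = 5058.07
Buyer bears (B): 223.40 + 2122.02 + 610.62 + 755.67 + 83.75 + 1997.63 = 5793.09
Landed cost (B) = invoice 60269.85 + 5793.09 + duty 5058.07 = 71121.01
Difference = |67907.84 − 71121.01| = 3213.17

Supplier A is cheaper by CHF 3213.17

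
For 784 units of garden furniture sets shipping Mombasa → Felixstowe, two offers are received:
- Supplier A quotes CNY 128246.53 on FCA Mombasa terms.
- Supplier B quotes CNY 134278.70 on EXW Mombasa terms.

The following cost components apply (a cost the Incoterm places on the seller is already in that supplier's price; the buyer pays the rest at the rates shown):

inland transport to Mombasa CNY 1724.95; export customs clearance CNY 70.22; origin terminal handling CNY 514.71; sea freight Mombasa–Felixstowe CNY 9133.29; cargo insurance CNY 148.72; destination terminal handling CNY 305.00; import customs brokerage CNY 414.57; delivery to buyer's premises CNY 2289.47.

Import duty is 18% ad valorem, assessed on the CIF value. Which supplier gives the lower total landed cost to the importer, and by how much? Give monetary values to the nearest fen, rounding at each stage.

Supplier A (FCA):
CIF value = FCA price + origin terminal + freight + insurance = 128246.53 + 514.71 + 9133.29 + 148.72 = 138043.25
Import duty = 138043.25 × 18% = 24847.79
Buyer bears (A): 514.71 + 9133.29 + 148.72 + 305.00 + 414.57 + 2289.47 = 12805.76
Landed cost (A) = invoice 128246.53 + 12805.76 + duty 24847.79 = 165900.08
Supplier B (EXW):
CIF value = EXW price + inland to port + export clearance + origin terminal + freight + insurance = 134278.70 + 1724.95 + 70.22 + 514.71 + 9133.29 + 148.72 = 145870.59
Import duty = 145870.59 × 18% = 26256.71
Buyer bears (B): 1724.95 + 70.22 + 514.71 + 9133.29 + 148.72 + 305.00 + 414.57 + 2289.47 = 14600.93
Landed cost (B) = invoice 134278.70 + 14600.93 + duty 26256.71 = 175136.34
Difference = |165900.08 − 175136.34| = 9236.26

Supplier A is cheaper by CNY 9236.26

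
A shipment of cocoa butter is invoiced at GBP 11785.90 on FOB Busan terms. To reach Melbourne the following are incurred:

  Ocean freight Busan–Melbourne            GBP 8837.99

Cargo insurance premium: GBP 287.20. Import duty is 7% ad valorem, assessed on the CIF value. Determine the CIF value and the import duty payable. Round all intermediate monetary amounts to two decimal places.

CIF = FOB price + freight + insurance
CIF = 11785.90 + 8837.99 + 287.20 = 20911.09
Import duty = 20911.09 × 7% = 1463.78

CIF value: GBP 20911.09; import duty: GBP 1463.78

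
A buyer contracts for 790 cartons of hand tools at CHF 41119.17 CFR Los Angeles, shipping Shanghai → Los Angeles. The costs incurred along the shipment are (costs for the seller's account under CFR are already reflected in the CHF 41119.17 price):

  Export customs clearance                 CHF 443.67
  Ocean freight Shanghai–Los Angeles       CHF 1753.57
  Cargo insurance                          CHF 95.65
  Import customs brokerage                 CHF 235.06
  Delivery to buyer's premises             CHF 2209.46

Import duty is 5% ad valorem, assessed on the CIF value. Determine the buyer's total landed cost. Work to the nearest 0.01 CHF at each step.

CFR: the seller pays costs through ocean freight to the destination port, but not insurance.
Already in the invoice (seller's account under CFR): export clearance, freight — exclude.
CIF value = CFR price + insurance = 41119.17 + 95.65 = 41214.82
Import duty = 41214.82 × 5% = 2060.74
Buyer bears: insurance 95.65 + brokerage 235.06 + delivery 2209.46 + duty 2060.74 = 4600.91
Landed cost = invoice 41119.17 + 4600.91 = 45720.08

Total landed cost: CHF 45720.08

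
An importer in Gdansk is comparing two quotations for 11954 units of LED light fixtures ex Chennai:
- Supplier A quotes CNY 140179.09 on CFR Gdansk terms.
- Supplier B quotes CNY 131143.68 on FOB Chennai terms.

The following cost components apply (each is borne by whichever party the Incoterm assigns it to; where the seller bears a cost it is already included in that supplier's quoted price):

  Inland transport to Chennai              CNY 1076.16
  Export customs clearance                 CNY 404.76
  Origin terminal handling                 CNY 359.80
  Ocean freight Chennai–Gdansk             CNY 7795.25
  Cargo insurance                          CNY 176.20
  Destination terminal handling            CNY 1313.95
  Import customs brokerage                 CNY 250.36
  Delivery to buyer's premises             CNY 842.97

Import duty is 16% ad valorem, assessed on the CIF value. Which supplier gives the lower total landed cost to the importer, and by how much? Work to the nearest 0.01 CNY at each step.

Supplier A (CFR):
CIF value = CFR price + insurance = 140179.09 + 176.20 = 140355.29
Import duty = 140355.29 × 16% = 22456.85
Buyer bears (A): 176.20 + 1313.95 + 250.36 + 842.97 = 2583.48
Landed cost (A) = invoice 140179.09 + 2583.48 + duty 22456.85 = 165219.42
Supplier B (FOB):
CIF value = FOB price + freight + insurance = 131143.68 + 7795.25 + 176.20 = 139115.13
Import duty = 139115.13 × 16% = 22258.42
Buyer bears (B): 7795.25 + 176.20 + 1313.95 + 250.36 + 842.97 = 10378.73
Landed cost (B) = invoice 131143.68 + 10378.73 + duty 22258.42 = 163780.83
Difference = |165219.42 − 163780.83| = 1438.59

Supplier B is cheaper by CNY 1438.59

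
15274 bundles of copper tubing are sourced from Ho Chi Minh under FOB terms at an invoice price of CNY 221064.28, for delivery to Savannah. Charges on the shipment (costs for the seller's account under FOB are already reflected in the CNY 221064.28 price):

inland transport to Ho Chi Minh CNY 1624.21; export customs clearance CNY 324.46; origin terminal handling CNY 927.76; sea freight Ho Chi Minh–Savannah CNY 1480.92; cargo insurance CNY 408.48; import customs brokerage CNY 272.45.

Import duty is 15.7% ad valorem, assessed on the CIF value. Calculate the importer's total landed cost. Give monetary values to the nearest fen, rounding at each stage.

Total landed cost: CNY 258229.86

FOB: the seller bears costs until goods are on board at the origin port; the buyer bears freight, insurance and all costs thereafter.
Already in the invoice (seller's account under FOB): inland to port, export clearance, origin terminal — exclude.
CIF value = FOB price + freight + insurance = 221064.28 + 1480.92 + 408.48 = 222953.68
Import duty = 222953.68 × 15.7% = 35003.73
Buyer bears: freight 1480.92 + insurance 408.48 + brokerage 272.45 + duty 35003.73 = 37165.58
Landed cost = invoice 221064.28 + 37165.58 = 258229.86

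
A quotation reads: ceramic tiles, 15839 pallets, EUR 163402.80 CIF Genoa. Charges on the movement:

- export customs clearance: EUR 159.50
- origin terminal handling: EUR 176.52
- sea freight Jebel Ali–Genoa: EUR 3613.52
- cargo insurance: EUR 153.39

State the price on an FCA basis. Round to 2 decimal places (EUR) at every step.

FCA price: EUR 159459.37

Not relevant to the conversion: export clearance — on the seller under both CIF and FCA; already in the CIF price and stays in the FCA price.
From CIF to FCA, the seller no longer bears: origin terminal, freight, insurance.
FCA price = 163402.80 − 176.52 − 3613.52 − 153.39 = 159459.37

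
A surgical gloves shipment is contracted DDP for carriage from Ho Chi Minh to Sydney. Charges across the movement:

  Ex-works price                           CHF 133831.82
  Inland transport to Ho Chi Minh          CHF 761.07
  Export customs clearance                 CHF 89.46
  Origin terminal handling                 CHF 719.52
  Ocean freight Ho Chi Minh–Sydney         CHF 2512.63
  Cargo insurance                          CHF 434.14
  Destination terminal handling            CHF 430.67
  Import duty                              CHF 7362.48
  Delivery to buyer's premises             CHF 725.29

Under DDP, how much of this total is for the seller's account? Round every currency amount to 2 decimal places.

DDP: the seller bears all costs including import duty.
Seller's account: goods 133831.82 + inland to port 761.07 + export clearance 89.46 + origin terminal 719.52 + freight 2512.63 + insurance 434.14 + destination terminal 430.67 + duty 7362.48 + delivery 725.29 = 146867.08
Buyer's account: 0.00

Seller's account: CHF 146867.08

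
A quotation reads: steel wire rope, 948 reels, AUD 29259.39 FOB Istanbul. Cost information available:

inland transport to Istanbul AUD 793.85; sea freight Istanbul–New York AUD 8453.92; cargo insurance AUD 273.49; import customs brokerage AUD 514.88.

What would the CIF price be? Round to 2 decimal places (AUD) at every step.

Not relevant to the conversion: inland to port — on the seller under both FOB and CIF; already in the FOB price and stays in the CIF price. brokerage — on the buyer under both terms; not part of either seller's price.
From FOB to CIF, the seller additionally bears: freight, insurance.
CIF price = 29259.39 + 8453.92 + 273.49 = 37986.80

CIF price: AUD 37986.80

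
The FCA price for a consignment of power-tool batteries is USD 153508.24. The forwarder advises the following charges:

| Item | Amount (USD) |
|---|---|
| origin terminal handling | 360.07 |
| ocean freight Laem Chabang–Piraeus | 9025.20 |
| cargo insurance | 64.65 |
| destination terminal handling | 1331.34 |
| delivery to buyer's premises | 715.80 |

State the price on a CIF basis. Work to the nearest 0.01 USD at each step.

CIF price: USD 162958.16

Not relevant to the conversion: delivery, destination terminal — on the buyer under both terms; not part of either seller's price.
From FCA to CIF, the seller additionally bears: origin terminal, freight, insurance.
CIF price = 153508.24 + 360.07 + 9025.20 + 64.65 = 162958.16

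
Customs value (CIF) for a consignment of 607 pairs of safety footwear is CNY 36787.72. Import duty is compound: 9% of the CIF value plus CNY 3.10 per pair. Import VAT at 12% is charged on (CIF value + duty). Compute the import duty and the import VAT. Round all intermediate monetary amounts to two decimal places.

Import duty: CNY 5192.59; import VAT: CNY 5037.64

Ad valorem component: 36787.72 × 9% = 3310.89
Specific component: 607 × 3.10 = 1881.70
Import duty = 3310.89 + 1881.70 = 5192.59
VAT base = CIF + duty = 36787.72 + 5192.59 = 41980.31
Import VAT = 41980.31 × 12% = 5037.64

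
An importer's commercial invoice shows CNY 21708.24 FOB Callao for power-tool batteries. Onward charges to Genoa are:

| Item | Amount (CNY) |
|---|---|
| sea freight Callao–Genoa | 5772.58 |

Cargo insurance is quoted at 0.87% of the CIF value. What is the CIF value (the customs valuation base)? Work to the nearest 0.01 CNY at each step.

Let C be the CIF value. C = FOB price + freight + 0.87% × C
C − 0.87% × C = 21708.24 + 5772.58
0.9913 × C = 27480.82
C = 27480.82 / 0.9913 = 27722.00
Insurance premium = 0.87% × 27722.00 = 241.18

CIF value: CNY 27722.00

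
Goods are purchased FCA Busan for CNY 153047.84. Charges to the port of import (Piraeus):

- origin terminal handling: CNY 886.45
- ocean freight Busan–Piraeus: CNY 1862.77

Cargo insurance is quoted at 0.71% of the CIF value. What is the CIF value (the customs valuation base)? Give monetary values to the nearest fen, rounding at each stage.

Let C be the CIF value. C = FCA price + pre-shipment costs + freight + 0.71% × C
C − 0.71% × C = 153047.84 + 886.45 + 1862.77
0.9929 × C = 155797.06
C = 155797.06 / 0.9929 = 156911.13
Insurance premium = 0.71% × 156911.13 = 1114.07

CIF value: CNY 156911.13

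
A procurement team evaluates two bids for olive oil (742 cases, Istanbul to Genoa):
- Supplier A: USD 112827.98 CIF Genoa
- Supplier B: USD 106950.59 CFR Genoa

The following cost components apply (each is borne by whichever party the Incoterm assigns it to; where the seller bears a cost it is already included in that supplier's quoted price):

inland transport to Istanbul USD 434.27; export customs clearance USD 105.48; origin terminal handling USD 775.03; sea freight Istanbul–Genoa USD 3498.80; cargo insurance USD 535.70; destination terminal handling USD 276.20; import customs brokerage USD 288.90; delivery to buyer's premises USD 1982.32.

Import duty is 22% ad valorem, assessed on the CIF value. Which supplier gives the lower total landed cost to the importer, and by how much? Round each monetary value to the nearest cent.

Supplier A (CIF):
The CIF price already equals the CIF value: 112827.98
Import duty = 112827.98 × 22% = 24822.16
Buyer bears (A): 276.20 + 288.90 + 1982.32 = 2547.42
Landed cost (A) = invoice 112827.98 + 2547.42 + duty 24822.16 = 140197.56
Supplier B (CFR):
CIF value = CFR price + insurance = 106950.59 + 535.70 = 107486.29
Import duty = 107486.29 × 22% = 23646.98
Buyer bears (B): 535.70 + 276.20 + 288.90 + 1982.32 = 3083.12
Landed cost (B) = invoice 106950.59 + 3083.12 + duty 23646.98 = 133680.69
Difference = |140197.56 − 133680.69| = 6516.87

Supplier B is cheaper by USD 6516.87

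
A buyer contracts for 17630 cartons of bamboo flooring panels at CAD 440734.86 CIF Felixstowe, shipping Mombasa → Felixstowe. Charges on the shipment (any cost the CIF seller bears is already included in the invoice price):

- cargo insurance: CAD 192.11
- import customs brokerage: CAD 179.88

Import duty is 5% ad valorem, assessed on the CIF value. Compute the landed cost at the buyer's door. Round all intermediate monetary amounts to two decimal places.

CIF: the seller pays costs through ocean freight and marine insurance to the destination port.
Already in the invoice (seller's account under CIF): insurance — exclude.
The CIF price already equals the CIF value: 440734.86
Import duty = 440734.86 × 5% = 22036.74
Buyer bears: brokerage 179.88 + duty 22036.74 = 22216.62
Landed cost = invoice 440734.86 + 22216.62 = 462951.48

Total landed cost: CAD 462951.48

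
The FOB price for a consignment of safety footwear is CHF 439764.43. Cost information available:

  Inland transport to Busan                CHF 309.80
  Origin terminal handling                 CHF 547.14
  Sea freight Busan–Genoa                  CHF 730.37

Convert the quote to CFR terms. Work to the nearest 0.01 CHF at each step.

Not relevant to the conversion: inland to port, origin terminal — on the seller under both FOB and CFR; already in the FOB price and stays in the CFR price.
From FOB to CFR, the seller additionally bears: freight.
CFR price = 439764.43 + 730.37 = 440494.80

CFR price: CHF 440494.80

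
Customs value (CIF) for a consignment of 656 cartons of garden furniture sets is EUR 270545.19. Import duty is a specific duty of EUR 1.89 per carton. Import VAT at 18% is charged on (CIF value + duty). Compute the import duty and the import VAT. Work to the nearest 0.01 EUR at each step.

Import duty = 656 × 1.89 = 1239.84
VAT base = CIF + duty = 270545.19 + 1239.84 = 271785.03
Import VAT = 271785.03 × 18% = 48921.31

Import duty: EUR 1239.84; import VAT: EUR 48921.31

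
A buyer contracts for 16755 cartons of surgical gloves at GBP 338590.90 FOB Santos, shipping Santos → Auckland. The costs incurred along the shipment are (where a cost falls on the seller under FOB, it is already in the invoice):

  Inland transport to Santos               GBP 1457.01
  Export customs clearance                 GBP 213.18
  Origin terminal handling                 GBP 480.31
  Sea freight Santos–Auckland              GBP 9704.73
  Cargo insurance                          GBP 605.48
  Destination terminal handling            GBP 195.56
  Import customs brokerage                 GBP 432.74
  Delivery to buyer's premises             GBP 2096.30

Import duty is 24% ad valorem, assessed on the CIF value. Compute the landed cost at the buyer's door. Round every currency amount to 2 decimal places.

FOB: the seller bears costs until goods are on board at the origin port; the buyer bears freight, insurance and all costs thereafter.
Already in the invoice (seller's account under FOB): inland to port, export clearance, origin terminal — exclude.
CIF value = FOB price + freight + insurance = 338590.90 + 9704.73 + 605.48 = 348901.11
Import duty = 348901.11 × 24% = 83736.27
Buyer bears: freight 9704.73 + insurance 605.48 + destination terminal 195.56 + brokerage 432.74 + delivery 2096.30 + duty 83736.27 = 96771.08
Landed cost = invoice 338590.90 + 96771.08 = 435361.98

Total landed cost: GBP 435361.98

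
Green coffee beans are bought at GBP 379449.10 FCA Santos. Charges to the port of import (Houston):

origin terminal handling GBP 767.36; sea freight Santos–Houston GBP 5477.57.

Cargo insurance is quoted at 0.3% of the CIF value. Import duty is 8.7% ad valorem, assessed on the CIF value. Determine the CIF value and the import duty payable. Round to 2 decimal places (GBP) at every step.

CIF value: GBP 386854.59; import duty: GBP 33656.35

Let C be the CIF value. C = FCA price + pre-shipment costs + freight + 0.3% × C
C − 0.3% × C = 379449.10 + 767.36 + 5477.57
0.997 × C = 385694.03
C = 385694.03 / 0.997 = 386854.59
Insurance premium = 0.3% × 386854.59 = 1160.56
Import duty = 386854.59 × 8.7% = 33656.35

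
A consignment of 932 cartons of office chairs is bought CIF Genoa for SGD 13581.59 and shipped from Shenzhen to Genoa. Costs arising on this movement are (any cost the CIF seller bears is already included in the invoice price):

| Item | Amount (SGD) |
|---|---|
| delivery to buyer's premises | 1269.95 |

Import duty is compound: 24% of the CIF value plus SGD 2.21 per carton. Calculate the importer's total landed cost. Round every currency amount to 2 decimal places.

Total landed cost: SGD 20170.84

CIF: the seller pays costs through ocean freight and marine insurance to the destination port.
The CIF price already equals the CIF value: 13581.59
Ad valorem component: 13581.59 × 24% = 3259.58
Specific component: 932 × 2.21 = 2059.72
Import duty = 3259.58 + 2059.72 = 5319.30
Buyer bears: delivery 1269.95 + duty 5319.30 = 6589.25
Landed cost = invoice 13581.59 + 6589.25 = 20170.84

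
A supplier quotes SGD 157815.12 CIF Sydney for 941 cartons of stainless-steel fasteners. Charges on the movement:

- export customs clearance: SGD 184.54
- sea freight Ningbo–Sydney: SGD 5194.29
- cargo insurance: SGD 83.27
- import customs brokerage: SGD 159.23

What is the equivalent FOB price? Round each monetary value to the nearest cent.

Not relevant to the conversion: export clearance — on the seller under both CIF and FOB; already in the CIF price and stays in the FOB price. brokerage — on the buyer under both terms; not part of either seller's price.
From CIF to FOB, the seller no longer bears: freight, insurance.
FOB price = 157815.12 − 5194.29 − 83.27 = 152537.56

FOB price: SGD 152537.56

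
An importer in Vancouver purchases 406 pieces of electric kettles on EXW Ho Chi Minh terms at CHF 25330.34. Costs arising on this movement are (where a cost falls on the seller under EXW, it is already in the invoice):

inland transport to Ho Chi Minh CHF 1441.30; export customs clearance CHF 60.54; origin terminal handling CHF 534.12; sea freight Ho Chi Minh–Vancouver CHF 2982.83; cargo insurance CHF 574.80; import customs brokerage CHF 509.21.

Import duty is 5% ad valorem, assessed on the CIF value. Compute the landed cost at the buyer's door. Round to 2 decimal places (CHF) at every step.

Total landed cost: CHF 32979.34

EXW: the seller makes goods available at their premises; the buyer bears all onward costs.
CIF value = EXW price + inland to port + export clearance + origin terminal + freight + insurance = 25330.34 + 1441.30 + 60.54 + 534.12 + 2982.83 + 574.80 = 30923.93
Import duty = 30923.93 × 5% = 1546.20
Buyer bears: inland to port 1441.30 + export clearance 60.54 + origin terminal 534.12 + freight 2982.83 + insurance 574.80 + brokerage 509.21 + duty 1546.20 = 7649.00
Landed cost = invoice 25330.34 + 7649.00 = 32979.34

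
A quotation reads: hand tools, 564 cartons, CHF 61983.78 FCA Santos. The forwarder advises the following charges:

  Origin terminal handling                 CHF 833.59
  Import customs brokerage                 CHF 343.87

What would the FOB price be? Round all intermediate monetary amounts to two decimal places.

FOB price: CHF 62817.37

Not relevant to the conversion: brokerage — on the buyer under both terms; not part of either seller's price.
From FCA to FOB, the seller additionally bears: origin terminal.
FOB price = 61983.78 + 833.59 = 62817.37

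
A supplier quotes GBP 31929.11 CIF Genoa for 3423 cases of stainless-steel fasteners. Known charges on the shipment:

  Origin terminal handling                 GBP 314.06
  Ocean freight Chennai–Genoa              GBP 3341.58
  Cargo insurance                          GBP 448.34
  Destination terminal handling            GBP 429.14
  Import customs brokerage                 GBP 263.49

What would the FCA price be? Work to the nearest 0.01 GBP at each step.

Not relevant to the conversion: destination terminal, brokerage — on the buyer under both terms; not part of either seller's price.
From CIF to FCA, the seller no longer bears: origin terminal, freight, insurance.
FCA price = 31929.11 − 314.06 − 3341.58 − 448.34 = 27825.13

FCA price: GBP 27825.13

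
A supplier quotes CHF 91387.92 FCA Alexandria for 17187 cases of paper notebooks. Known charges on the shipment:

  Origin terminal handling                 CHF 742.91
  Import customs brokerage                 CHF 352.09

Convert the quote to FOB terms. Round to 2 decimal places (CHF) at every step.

FOB price: CHF 92130.83

Not relevant to the conversion: brokerage — on the buyer under both terms; not part of either seller's price.
From FCA to FOB, the seller additionally bears: origin terminal.
FOB price = 91387.92 + 742.91 = 92130.83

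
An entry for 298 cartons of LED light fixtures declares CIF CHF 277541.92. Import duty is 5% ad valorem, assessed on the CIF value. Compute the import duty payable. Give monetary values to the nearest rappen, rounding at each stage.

Import duty = 277541.92 × 5% = 13877.10

Import duty: CHF 13877.10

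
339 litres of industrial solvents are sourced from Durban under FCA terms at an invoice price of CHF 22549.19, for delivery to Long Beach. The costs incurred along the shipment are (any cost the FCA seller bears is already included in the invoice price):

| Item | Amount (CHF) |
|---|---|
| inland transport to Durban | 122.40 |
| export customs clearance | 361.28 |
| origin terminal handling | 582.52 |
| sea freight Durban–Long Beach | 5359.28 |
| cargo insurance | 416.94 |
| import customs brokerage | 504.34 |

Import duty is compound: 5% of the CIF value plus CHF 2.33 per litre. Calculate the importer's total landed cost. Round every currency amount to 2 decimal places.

Total landed cost: CHF 31647.54

FCA: the seller delivers export-cleared goods to the carrier; the buyer bears costs from that point.
Already in the invoice (seller's account under FCA): inland to port, export clearance — exclude.
CIF value = FCA price + origin terminal + freight + insurance = 22549.19 + 582.52 + 5359.28 + 416.94 = 28907.93
Ad valorem component: 28907.93 × 5% = 1445.40
Specific component: 339 × 2.33 = 789.87
Import duty = 1445.40 + 789.87 = 2235.27
Buyer bears: origin terminal 582.52 + freight 5359.28 + insurance 416.94 + brokerage 504.34 + duty 2235.27 = 9098.35
Landed cost = invoice 22549.19 + 9098.35 = 31647.54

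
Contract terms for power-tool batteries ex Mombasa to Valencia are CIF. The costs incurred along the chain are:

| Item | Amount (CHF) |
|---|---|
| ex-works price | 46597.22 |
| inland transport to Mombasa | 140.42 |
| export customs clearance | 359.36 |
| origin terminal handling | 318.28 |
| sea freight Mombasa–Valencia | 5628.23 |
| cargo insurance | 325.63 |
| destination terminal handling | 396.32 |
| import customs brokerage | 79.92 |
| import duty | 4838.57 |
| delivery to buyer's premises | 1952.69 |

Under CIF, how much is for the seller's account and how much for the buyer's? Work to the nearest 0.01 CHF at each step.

CIF: the seller pays costs through ocean freight and marine insurance to the destination port.
Seller's account: goods 46597.22 + inland to port 140.42 + export clearance 359.36 + origin terminal 318.28 + freight 5628.23 + insurance 325.63 = 53369.14
Buyer's account: destination terminal 396.32 + brokerage 79.92 + duty 4838.57 + delivery 1952.69 = 7267.50

Seller: CHF 53369.14; buyer: CHF 7267.50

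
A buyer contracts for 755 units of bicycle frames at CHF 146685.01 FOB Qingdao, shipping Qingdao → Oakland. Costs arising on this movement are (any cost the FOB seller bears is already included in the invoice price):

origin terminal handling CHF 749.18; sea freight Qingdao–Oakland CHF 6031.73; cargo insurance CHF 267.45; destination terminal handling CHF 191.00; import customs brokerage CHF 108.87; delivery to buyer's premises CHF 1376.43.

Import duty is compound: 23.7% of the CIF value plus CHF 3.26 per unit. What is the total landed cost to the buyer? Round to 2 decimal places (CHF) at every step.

Total landed cost: CHF 193379.04

FOB: the seller bears costs until goods are on board at the origin port; the buyer bears freight, insurance and all costs thereafter.
Already in the invoice (seller's account under FOB): origin terminal — exclude.
CIF value = FOB price + freight + insurance = 146685.01 + 6031.73 + 267.45 = 152984.19
Ad valorem component: 152984.19 × 23.7% = 36257.25
Specific component: 755 × 3.26 = 2461.30
Import duty = 36257.25 + 2461.30 = 38718.55
Buyer bears: freight 6031.73 + insurance 267.45 + destination terminal 191.00 + brokerage 108.87 + delivery 1376.43 + duty 38718.55 = 46694.03
Landed cost = invoice 146685.01 + 46694.03 = 193379.04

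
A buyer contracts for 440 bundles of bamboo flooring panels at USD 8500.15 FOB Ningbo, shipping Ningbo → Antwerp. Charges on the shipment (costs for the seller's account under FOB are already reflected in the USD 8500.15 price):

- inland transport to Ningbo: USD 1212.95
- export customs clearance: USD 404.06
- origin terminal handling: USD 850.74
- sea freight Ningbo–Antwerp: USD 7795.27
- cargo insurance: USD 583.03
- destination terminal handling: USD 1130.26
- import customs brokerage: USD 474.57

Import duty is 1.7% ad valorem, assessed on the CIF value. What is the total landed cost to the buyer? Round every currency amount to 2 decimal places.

FOB: the seller bears costs until goods are on board at the origin port; the buyer bears freight, insurance and all costs thereafter.
Already in the invoice (seller's account under FOB): inland to port, export clearance, origin terminal — exclude.
CIF value = FOB price + freight + insurance = 8500.15 + 7795.27 + 583.03 = 16878.45
Import duty = 16878.45 × 1.7% = 286.93
Buyer bears: freight 7795.27 + insurance 583.03 + destination terminal 1130.26 + brokerage 474.57 + duty 286.93 = 10270.06
Landed cost = invoice 8500.15 + 10270.06 = 18770.21

Total landed cost: USD 18770.21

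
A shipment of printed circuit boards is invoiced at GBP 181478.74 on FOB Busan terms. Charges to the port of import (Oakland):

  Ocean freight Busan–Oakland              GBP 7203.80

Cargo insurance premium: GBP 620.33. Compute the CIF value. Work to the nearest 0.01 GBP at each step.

CIF = FOB price + freight + insurance
CIF = 181478.74 + 7203.80 + 620.33 = 189302.87

CIF value: GBP 189302.87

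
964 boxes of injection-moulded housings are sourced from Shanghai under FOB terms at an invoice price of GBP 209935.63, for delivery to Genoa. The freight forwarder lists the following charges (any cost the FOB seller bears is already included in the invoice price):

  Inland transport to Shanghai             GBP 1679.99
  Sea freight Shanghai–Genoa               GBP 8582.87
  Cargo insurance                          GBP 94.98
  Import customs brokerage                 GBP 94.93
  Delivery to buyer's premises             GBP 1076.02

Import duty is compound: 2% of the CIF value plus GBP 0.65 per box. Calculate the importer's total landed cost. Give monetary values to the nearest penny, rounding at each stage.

FOB: the seller bears costs until goods are on board at the origin port; the buyer bears freight, insurance and all costs thereafter.
Already in the invoice (seller's account under FOB): inland to port — exclude.
CIF value = FOB price + freight + insurance = 209935.63 + 8582.87 + 94.98 = 218613.48
Ad valorem component: 218613.48 × 2% = 4372.27
Specific component: 964 × 0.65 = 626.60
Import duty = 4372.27 + 626.60 = 4998.87
Buyer bears: freight 8582.87 + insurance 94.98 + brokerage 94.93 + delivery 1076.02 + duty 4998.87 = 14847.67
Landed cost = invoice 209935.63 + 14847.67 = 224783.30

Total landed cost: GBP 224783.30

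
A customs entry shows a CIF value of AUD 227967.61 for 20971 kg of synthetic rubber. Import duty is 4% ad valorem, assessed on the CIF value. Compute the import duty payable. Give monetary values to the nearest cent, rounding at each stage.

Import duty: AUD 9118.70

Import duty = 227967.61 × 4% = 9118.70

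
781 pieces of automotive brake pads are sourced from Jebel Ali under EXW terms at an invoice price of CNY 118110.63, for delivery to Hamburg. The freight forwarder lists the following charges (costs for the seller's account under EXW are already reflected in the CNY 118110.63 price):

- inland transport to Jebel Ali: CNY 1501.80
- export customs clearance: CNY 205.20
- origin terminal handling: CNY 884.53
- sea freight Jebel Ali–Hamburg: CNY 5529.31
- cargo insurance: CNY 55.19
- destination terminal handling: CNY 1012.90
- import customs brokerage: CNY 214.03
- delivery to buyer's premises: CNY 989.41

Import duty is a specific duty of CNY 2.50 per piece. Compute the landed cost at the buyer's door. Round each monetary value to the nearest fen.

Total landed cost: CNY 130455.50

EXW: the seller makes goods available at their premises; the buyer bears all onward costs.
CIF value = EXW price + inland to port + export clearance + origin terminal + freight + insurance = 118110.63 + 1501.80 + 205.20 + 884.53 + 5529.31 + 55.19 = 126286.66
Import duty = 781 × 2.50 = 1952.50
Buyer bears: inland to port 1501.80 + export clearance 205.20 + origin terminal 884.53 + freight 5529.31 + insurance 55.19 + destination terminal 1012.90 + brokerage 214.03 + delivery 989.41 + duty 1952.50 = 12344.87
Landed cost = invoice 118110.63 + 12344.87 = 130455.50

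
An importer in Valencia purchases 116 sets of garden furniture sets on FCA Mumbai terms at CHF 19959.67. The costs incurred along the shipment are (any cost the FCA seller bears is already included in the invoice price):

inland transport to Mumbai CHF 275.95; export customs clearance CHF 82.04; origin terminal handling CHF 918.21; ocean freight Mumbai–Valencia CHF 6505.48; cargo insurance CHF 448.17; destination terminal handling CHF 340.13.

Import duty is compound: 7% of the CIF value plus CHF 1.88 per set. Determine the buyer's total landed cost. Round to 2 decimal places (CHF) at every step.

FCA: the seller delivers export-cleared goods to the carrier; the buyer bears costs from that point.
Already in the invoice (seller's account under FCA): inland to port, export clearance — exclude.
CIF value = FCA price + origin terminal + freight + insurance = 19959.67 + 918.21 + 6505.48 + 448.17 = 27831.53
Ad valorem component: 27831.53 × 7% = 1948.21
Specific component: 116 × 1.88 = 218.08
Import duty = 1948.21 + 218.08 = 2166.29
Buyer bears: origin terminal 918.21 + freight 6505.48 + insurance 448.17 + destination terminal 340.13 + duty 2166.29 = 10378.28
Landed cost = invoice 19959.67 + 10378.28 = 30337.95

Total landed cost: CHF 30337.95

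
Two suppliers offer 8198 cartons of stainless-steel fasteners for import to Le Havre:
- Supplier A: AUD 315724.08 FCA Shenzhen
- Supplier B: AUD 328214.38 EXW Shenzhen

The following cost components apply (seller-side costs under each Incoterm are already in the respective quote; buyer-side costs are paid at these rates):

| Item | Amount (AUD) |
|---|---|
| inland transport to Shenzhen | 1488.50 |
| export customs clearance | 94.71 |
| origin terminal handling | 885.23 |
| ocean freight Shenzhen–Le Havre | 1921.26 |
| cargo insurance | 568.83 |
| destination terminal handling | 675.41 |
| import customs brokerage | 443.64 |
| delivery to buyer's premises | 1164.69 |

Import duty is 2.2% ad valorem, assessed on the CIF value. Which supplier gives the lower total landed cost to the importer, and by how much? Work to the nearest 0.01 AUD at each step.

Supplier A (FCA):
CIF value = FCA price + origin terminal + freight + insurance = 315724.08 + 885.23 + 1921.26 + 568.83 = 319099.40
Import duty = 319099.40 × 2.2% = 7020.19
Buyer bears (A): 885.23 + 1921.26 + 568.83 + 675.41 + 443.64 + 1164.69 = 5659.06
Landed cost (A) = invoice 315724.08 + 5659.06 + duty 7020.19 = 328403.33
Supplier B (EXW):
CIF value = EXW price + inland to port + export clearance + origin terminal + freight + insurance = 328214.38 + 1488.50 + 94.71 + 885.23 + 1921.26 + 568.83 = 333172.91
Import duty = 333172.91 × 2.2% = 7329.80
Buyer bears (B): 1488.50 + 94.71 + 885.23 + 1921.26 + 568.83 + 675.41 + 443.64 + 1164.69 = 7242.27
Landed cost (B) = invoice 328214.38 + 7242.27 + duty 7329.80 = 342786.45
Difference = |328403.33 − 342786.45| = 14383.12

Supplier A is cheaper by AUD 14383.12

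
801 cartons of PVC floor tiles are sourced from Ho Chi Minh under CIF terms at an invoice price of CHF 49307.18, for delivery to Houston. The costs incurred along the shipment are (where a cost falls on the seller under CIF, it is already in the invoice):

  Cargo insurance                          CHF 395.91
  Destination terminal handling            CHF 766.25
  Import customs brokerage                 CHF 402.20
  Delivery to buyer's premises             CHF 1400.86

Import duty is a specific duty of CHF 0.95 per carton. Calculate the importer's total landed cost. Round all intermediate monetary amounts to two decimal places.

CIF: the seller pays costs through ocean freight and marine insurance to the destination port.
Already in the invoice (seller's account under CIF): insurance — exclude.
The CIF price already equals the CIF value: 49307.18
Import duty = 801 × 0.95 = 760.95
Buyer bears: destination terminal 766.25 + brokerage 402.20 + delivery 1400.86 + duty 760.95 = 3330.26
Landed cost = invoice 49307.18 + 3330.26 = 52637.44

Total landed cost: CHF 52637.44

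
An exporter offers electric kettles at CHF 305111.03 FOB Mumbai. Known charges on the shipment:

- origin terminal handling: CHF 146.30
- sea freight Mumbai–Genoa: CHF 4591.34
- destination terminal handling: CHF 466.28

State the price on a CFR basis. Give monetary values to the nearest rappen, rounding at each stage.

Not relevant to the conversion: origin terminal — on the seller under both FOB and CFR; already in the FOB price and stays in the CFR price. destination terminal — on the buyer under both terms; not part of either seller's price.
From FOB to CFR, the seller additionally bears: freight.
CFR price = 305111.03 + 4591.34 = 309702.37

CFR price: CHF 309702.37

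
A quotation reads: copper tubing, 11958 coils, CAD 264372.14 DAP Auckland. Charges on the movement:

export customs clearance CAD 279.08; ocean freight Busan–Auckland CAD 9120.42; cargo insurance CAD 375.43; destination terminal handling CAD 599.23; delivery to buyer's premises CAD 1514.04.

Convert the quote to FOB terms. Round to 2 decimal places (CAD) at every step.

Not relevant to the conversion: export clearance — on the seller under both DAP and FOB; already in the DAP price and stays in the FOB price.
From DAP to FOB, the seller no longer bears: freight, insurance, destination terminal, delivery.
FOB price = 264372.14 − 9120.42 − 375.43 − 599.23 − 1514.04 = 252763.02

FOB price: CAD 252763.02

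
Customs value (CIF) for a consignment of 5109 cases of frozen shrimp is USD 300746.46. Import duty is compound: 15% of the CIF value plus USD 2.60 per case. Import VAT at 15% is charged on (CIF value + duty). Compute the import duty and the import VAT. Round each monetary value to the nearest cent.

Import duty: USD 58395.37; import VAT: USD 53871.27

Ad valorem component: 300746.46 × 15% = 45111.97
Specific component: 5109 × 2.60 = 13283.40
Import duty = 45111.97 + 13283.40 = 58395.37
VAT base = CIF + duty = 300746.46 + 58395.37 = 359141.83
Import VAT = 359141.83 × 15% = 53871.27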